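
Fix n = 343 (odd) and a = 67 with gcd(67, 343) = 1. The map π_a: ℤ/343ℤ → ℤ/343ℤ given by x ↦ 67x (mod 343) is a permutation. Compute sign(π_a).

+1

Trace 165: π^k(165) = [165, 79, 148, 312, 324, 99, 116] for k=0..6.
Cycle type of π: 21×14 + 3×16 + 1; total 31 cycles.
31 cycles on 343: each ℓ→(−1)^(ℓ−1), product (−1)^312 = +1.
(67|343)_J = +1 (Zolotarev's lemma cross-check).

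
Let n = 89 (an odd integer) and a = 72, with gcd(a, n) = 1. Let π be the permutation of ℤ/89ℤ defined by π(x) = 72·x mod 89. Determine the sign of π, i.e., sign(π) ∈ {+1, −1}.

+1

Start at x=2: 2 → 55 → 44 → 53 → 78 → 9 → 25 → … (one orbit).
Decompose π into cycles: lengths [44, 44, 1] (3 cycles, including the fixed point 0).
3 cycles on 89: each ℓ→(−1)^(ℓ−1), product (−1)^86 = +1.
(72|89)_J = +1 (Zolotarev's lemma cross-check).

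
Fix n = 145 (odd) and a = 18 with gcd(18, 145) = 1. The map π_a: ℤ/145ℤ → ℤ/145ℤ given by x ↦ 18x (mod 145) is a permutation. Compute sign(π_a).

+1

Trace 77: π^k(77) = [77, 81, 8, 144, 127, 111, 113] for k=0..6.
Cycle lengths of π_18 on ℤ/145ℤ: [28, 28, 28, 28, 28, 4, 1]; 7 cycles in total.
Σ(ℓ_i−1) = 145−7 = 138; sign = (−1)^138 = +1.
Check: (18/145) = +1 by Zolotarev.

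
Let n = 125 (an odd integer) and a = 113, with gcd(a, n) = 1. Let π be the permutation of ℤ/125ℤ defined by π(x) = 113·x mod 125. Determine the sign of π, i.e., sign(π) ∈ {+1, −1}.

-1

Orbit of 32 under x↦113x: [32, 116, 108, 79, 52, 1, 113]… (length divides ord_125(113)).
Cycle lengths of π_113 on ℤ/125ℤ: [100, 20, 4, 1]; 4 cycles in total.
sign(π) = (−1)^{n − #cycles} = (−1)^{125−4} = (−1)^121 = -1.
(113|125)_J = -1 (Zolotarev's lemma cross-check).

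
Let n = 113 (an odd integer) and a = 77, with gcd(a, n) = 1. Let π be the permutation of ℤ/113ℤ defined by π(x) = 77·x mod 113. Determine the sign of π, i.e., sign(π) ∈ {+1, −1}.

+1

Trace 9: π^k(9) = [9, 15, 25, 4, 82, 99, 52] for k=0..6.
3 cycles of lengths [56, 56, 1].
Σ(ℓ_i−1) = 113−3 = 110; sign = (−1)^110 = +1.
Zolotarev: (77|113) = +1, matching the cycle-count sign.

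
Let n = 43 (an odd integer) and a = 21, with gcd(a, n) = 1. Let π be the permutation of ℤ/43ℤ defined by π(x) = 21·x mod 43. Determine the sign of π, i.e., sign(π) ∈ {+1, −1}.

+1

Start at x=4: 4 → 41 → 1 → 21 → 11 → 16 → 35 → 4 (one orbit).
The orbit structure of x ↦ 21x mod 43: 7 orbits of sizes [7, 7, 7, 7, 7, 7, 1].
With 7 cycles on 43 points, sign = (−1)^{43−7} = +1.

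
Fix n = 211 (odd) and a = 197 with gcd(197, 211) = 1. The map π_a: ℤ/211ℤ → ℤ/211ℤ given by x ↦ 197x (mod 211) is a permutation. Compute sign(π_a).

Trace 14: π^k(14) = [14, 15, 1, 197, 196, 210] for k=0..5.
Cycle type of π: 6×35 + 1; total 36 cycles.
n − c = 211 − 36 = 175; sign = (−1)^175 = -1.
The Jacobi symbol (197|211) = -1 (Zolotarev) agrees.

-1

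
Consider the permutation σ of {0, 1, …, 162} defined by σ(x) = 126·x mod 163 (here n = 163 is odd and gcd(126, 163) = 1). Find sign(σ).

+1

Trace 1: π^k(1) = [1, 126, 65, 40, 150, 155, 133] for k=0..6.
The orbit structure of x ↦ 126x mod 163: 7 orbits of sizes [27, 27, 27, 27, 27, 27, 1].
7 cycles on 163: each ℓ→(−1)^(ℓ−1), product (−1)^156 = +1.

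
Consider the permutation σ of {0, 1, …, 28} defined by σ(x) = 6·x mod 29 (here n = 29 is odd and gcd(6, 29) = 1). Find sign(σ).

+1

Start at x=24: 24 → 28 → 23 → 22 → 16 → 9 → 25 → … (one orbit).
Cycle type of π: 14×2 + 1; total 3 cycles.
3 cycles on 29: each ℓ→(−1)^(ℓ−1), product (−1)^26 = +1.
Zolotarev: (6|29) = +1, matching the cycle-count sign.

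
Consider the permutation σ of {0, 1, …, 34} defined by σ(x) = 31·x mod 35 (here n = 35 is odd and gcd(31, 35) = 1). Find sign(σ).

-1

Orbit of 6 under x↦31x: [6, 11, 26, 1, 31, 16]… (length divides ord_35(31)).
10 cycles of lengths [6, 6, 6, 6, 6, 1, 1, 1, 1, 1].
Σ(ℓ_i−1) = 35−10 = 25; sign = (−1)^25 = -1.
(31|35)_J = -1 (Zolotarev's lemma cross-check).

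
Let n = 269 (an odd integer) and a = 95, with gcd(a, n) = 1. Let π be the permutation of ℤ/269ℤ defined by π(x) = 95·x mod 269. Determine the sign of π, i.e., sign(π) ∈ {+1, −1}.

-1

Start at x=149: 149 → 167 → 263 → 237 → 188 → 106 → 117 → … (one orbit).
Cycle lengths of π_95 on ℤ/269ℤ: [268, 1]; 2 cycles in total.
sign(π) = (−1)^{n − #cycles} = (−1)^{269−2} = (−1)^267 = -1.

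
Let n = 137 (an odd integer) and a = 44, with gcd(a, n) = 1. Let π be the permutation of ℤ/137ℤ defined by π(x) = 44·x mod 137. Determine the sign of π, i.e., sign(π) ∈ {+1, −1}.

+1

Trace 7: π^k(7) = [7, 34, 126, 64, 76, 56, 135] for k=0..6.
The orbit structure of x ↦ 44x mod 137: 3 orbits of sizes [68, 68, 1].
3 cycles on 137: each ℓ→(−1)^(ℓ−1), product (−1)^134 = +1.
(44|137)_J = +1 (Zolotarev's lemma cross-check).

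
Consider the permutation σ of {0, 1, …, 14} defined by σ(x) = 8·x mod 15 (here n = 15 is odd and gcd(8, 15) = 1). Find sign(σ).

+1

Start at x=4: 4 → 2 → 1 → 8 → 4 (one orbit).
Cycle type of π: 4×3 + 2 + 1; total 5 cycles.
With 5 cycles on 15 points, sign = (−1)^{15−5} = +1.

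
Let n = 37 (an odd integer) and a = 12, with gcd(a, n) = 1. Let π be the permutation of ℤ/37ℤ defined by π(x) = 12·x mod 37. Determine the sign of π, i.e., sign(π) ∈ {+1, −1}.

Start at x=1: 1 → 12 → 33 → 26 → 16 → 7 → 10 → … (one orbit).
Cycle lengths of π_12 on ℤ/37ℤ: [9, 9, 9, 9, 1]; 5 cycles in total.
5 cycles on 37: each ℓ→(−1)^(ℓ−1), product (−1)^32 = +1.

+1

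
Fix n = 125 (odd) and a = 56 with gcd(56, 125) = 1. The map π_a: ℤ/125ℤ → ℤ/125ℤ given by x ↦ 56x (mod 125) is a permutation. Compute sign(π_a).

+1

Trace 121: π^k(121) = [121, 26, 81, 36, 16, 21, 51] for k=0..6.
The orbit structure of x ↦ 56x mod 125: 13 orbits of sizes [25, 25, 25, 25, 5, 5, 5, 5, 1, 1, 1, 1, 1].
With 13 cycles on 125 points, sign = (−1)^{125−13} = +1.
(56|125)_J = +1 (Zolotarev's lemma cross-check).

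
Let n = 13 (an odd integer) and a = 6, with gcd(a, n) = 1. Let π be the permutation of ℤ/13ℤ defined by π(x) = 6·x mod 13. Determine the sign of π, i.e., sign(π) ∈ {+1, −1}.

Trace 7: π^k(7) = [7, 3, 5, 4, 11, 1, 6] for k=0..6.
2 cycles of lengths [12, 1].
sign(π) = (−1)^{n − #cycles} = (−1)^{13−2} = (−1)^11 = -1.
The Jacobi symbol (6|13) = -1 (Zolotarev) agrees.

-1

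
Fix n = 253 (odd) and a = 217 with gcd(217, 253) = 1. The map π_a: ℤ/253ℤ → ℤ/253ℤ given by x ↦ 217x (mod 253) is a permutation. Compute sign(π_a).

Trace 57: π^k(57) = [57, 225, 249, 144, 129, 163, 204] for k=0..6.
The orbit structure of x ↦ 217x mod 253: 5 orbits of sizes [110, 110, 22, 10, 1].
sign(π) = (−1)^{n − #cycles} = (−1)^{253−5} = (−1)^248 = +1.

+1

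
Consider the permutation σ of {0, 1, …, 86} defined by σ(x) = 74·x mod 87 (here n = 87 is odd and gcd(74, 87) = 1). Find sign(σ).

Trace 49: π^k(49) = [49, 59, 16, 53, 7, 83, 52] for k=0..6.
π_74 has 10 disjoint cycles with lengths [14, 14, 14, 14, 7, 7, 7, 7, 2, 1] on {0,…,86}.
sign(π) = (−1)^{n − #cycles} = (−1)^{87−10} = (−1)^77 = -1.
Zolotarev: (74|87) = -1, matching the cycle-count sign.

-1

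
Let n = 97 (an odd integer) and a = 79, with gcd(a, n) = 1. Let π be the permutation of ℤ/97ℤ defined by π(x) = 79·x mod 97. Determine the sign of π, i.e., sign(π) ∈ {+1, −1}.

Trace 47: π^k(47) = [47, 27, 96, 18, 64, 12, 75] for k=0..6.
π_79 has 7 disjoint cycles with lengths [16, 16, 16, 16, 16, 16, 1] on {0,…,96}.
Σ(ℓ_i−1) = 97−7 = 90; sign = (−1)^90 = +1.
Zolotarev: (79|97) = +1, matching the cycle-count sign.

+1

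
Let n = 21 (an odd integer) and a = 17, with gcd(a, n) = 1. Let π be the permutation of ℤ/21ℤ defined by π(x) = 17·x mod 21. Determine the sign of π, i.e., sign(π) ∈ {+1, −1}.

Start at x=16: 16 → 20 → 4 → 5 → 1 → 17 → 16 (one orbit).
Cycle lengths of π_17 on ℤ/21ℤ: [6, 6, 6, 2, 1]; 5 cycles in total.
21 − 5 = 16 transpositions; sign(π) = (−1)^16 = +1.

+1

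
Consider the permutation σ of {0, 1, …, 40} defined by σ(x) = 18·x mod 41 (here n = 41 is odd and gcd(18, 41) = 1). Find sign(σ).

+1

Orbit of 18 under x↦18x: [18, 37, 10, 16, 1]… (length divides ord_41(18)).
Decompose π into cycles: lengths [5, 5, 5, 5, 5, 5, 5, 5, 1] (9 cycles, including the fixed point 0).
n − c = 41 − 9 = 32; sign = (−1)^32 = +1.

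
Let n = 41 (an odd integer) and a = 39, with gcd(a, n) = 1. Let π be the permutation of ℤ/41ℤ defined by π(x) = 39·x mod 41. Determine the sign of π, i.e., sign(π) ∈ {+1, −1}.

Trace 39: π^k(39) = [39, 4, 33, 16, 9, 23, 36] for k=0..6.
π_39 has 3 disjoint cycles with lengths [20, 20, 1] on {0,…,40}.
sign(π) = (−1)^{n − #cycles} = (−1)^{41−3} = (−1)^38 = +1.
(39|41)_J = +1 (Zolotarev's lemma cross-check).

+1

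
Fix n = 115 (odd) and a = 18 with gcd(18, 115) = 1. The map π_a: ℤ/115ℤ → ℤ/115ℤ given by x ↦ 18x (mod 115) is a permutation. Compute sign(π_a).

Orbit of 54 under x↦18x: [54, 52, 16, 58, 9, 47, 41]… (length divides ord_115(18)).
The orbit structure of x ↦ 18x mod 115: 6 orbits of sizes [44, 44, 11, 11, 4, 1].
sign(π) = (−1)^{n − #cycles} = (−1)^{115−6} = (−1)^109 = -1.
Zolotarev: (18|115) = -1, matching the cycle-count sign.

-1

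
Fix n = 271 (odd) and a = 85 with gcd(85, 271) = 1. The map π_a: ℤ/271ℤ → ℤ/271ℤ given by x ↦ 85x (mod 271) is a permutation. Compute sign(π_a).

+1

Orbit of 198 under x↦85x: [198, 28, 212, 134, 8, 138, 77]… (length divides ord_271(85)).
The orbit structure of x ↦ 85x mod 271: 3 orbits of sizes [135, 135, 1].
3 cycles on 271: each ℓ→(−1)^(ℓ−1), product (−1)^268 = +1.
(85|271)_J = +1 (Zolotarev's lemma cross-check).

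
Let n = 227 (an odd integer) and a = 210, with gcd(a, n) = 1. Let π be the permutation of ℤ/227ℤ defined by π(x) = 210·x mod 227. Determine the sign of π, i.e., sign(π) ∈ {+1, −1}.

+1

Start at x=29: 29 → 188 → 209 → 79 → 19 → 131 → 43 → … (one orbit).
Decompose π into cycles: lengths [113, 113, 1] (3 cycles, including the fixed point 0).
With 3 cycles on 227 points, sign = (−1)^{227−3} = +1.
Zolotarev: (210|227) = +1, matching the cycle-count sign.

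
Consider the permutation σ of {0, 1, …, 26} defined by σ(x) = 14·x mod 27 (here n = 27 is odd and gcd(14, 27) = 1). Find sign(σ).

Orbit of 7 under x↦14x: [7, 17, 22, 11, 19, 23, 25]… (length divides ord_27(14)).
Cycle type of π: 18 + 6 + 2 + 1; total 4 cycles.
4 cycles on 27: each ℓ→(−1)^(ℓ−1), product (−1)^23 = -1.
Via Zolotarev, sign(π_{14}) = (14|27) = -1.

-1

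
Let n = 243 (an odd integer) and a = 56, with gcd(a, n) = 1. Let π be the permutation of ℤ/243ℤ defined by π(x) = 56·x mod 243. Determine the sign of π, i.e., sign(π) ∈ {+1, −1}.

Trace 95: π^k(95) = [95, 217, 2, 112, 197, 97, 86] for k=0..6.
Cycle lengths of π_56 on ℤ/243ℤ: [162, 54, 18, 6, 2, 1]; 6 cycles in total.
6 cycles on 243: each ℓ→(−1)^(ℓ−1), product (−1)^237 = -1.

-1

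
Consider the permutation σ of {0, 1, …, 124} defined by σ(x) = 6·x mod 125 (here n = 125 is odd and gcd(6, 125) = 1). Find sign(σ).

Trace 11: π^k(11) = [11, 66, 21, 1, 6, 36, 91] for k=0..6.
13 cycles of lengths [25, 25, 25, 25, 5, 5, 5, 5, 1, 1, 1, 1, 1].
sign(π) = (−1)^{n − #cycles} = (−1)^{125−13} = (−1)^112 = +1.
(6|125)_J = +1 (Zolotarev's lemma cross-check).

+1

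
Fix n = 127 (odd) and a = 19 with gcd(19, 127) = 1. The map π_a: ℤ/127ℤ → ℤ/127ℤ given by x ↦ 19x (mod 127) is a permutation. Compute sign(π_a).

Start at x=107: 107 → 1 → 19 → 107 (one orbit).
π_19 has 43 disjoint cycles with lengths [3, 3, 3, 3, 3, 3, 3, 3, 3, 3, 3, 3, 3, 3, 3, 3, 3, 3, 3, 3, 3, 3, 3, 3, 3, 3, 3, 3, 3, 3, 3, 3, 3, 3, 3, 3, 3, 3, 3, 3, 3, 3, 1] on {0,…,126}.
43 cycles on 127: each ℓ→(−1)^(ℓ−1), product (−1)^84 = +1.

+1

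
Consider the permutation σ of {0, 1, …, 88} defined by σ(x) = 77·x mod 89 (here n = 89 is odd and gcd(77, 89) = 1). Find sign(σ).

Start at x=55: 55 → 52 → 88 → 12 → 34 → 37 → 1 → … (one orbit).
Cycle lengths of π_77 on ℤ/89ℤ: [8, 8, 8, 8, 8, 8, 8, 8, 8, 8, 8, 1]; 12 cycles in total.
89 − 12 = 77 transpositions; sign(π) = (−1)^77 = -1.
Check: (77/89) = -1 by Zolotarev.

-1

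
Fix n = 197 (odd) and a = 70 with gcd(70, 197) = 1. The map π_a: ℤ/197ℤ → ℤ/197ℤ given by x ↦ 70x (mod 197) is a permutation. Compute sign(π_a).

Trace 42: π^k(42) = [42, 182, 132, 178, 49, 81, 154] for k=0..6.
π_70 has 5 disjoint cycles with lengths [49, 49, 49, 49, 1] on {0,…,196}.
197 − 5 = 192 transpositions; sign(π) = (−1)^192 = +1.

+1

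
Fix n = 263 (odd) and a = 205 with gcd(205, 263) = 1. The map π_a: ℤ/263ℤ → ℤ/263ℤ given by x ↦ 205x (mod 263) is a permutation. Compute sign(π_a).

+1

Trace 129: π^k(129) = [129, 145, 6, 178, 196, 204, 3] for k=0..6.
π_205 has 3 disjoint cycles with lengths [131, 131, 1] on {0,…,262}.
sign(π) = (−1)^{n − #cycles} = (−1)^{263−3} = (−1)^260 = +1.
Via Zolotarev, sign(π_{205}) = (205|263) = +1.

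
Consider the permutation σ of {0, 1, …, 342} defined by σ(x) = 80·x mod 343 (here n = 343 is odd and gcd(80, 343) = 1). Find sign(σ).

Trace 117: π^k(117) = [117, 99, 31, 79, 146, 18, 68] for k=0..6.
Decompose π into cycles: lengths [42, 42, 42, 42, 42, 42, 42, 6, 6, 6, 6, 6, 6, 6, 6, 1] (16 cycles, including the fixed point 0).
343 − 16 = 327 transpositions; sign(π) = (−1)^327 = -1.
Via Zolotarev, sign(π_{80}) = (80|343) = -1.

-1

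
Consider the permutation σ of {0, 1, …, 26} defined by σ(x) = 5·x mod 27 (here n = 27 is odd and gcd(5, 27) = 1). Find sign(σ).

-1

Start at x=2: 2 → 10 → 23 → 7 → 8 → 13 → 11 → … (one orbit).
Cycle type of π: 18 + 6 + 2 + 1; total 4 cycles.
sign(π) = (−1)^{n − #cycles} = (−1)^{27−4} = (−1)^23 = -1.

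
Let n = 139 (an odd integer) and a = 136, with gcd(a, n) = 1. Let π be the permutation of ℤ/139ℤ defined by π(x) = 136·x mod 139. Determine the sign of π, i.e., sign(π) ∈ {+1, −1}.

Start at x=69: 69 → 71 → 65 → 83 → 29 → 52 → 122 → … (one orbit).
The orbit structure of x ↦ 136x mod 139: 3 orbits of sizes [69, 69, 1].
3 cycles on 139: each ℓ→(−1)^(ℓ−1), product (−1)^136 = +1.
The Jacobi symbol (136|139) = +1 (Zolotarev) agrees.

+1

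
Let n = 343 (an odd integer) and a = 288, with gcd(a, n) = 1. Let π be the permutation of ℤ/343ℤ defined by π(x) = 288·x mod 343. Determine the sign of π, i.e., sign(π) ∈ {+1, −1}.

Orbit of 225 under x↦288x: [225, 316, 113, 302, 197, 141, 134]… (length divides ord_343(288)).
Decompose π into cycles: lengths [49, 49, 49, 49, 49, 49, 7, 7, 7, 7, 7, 7, 1, 1, 1, 1, 1, 1, 1] (19 cycles, including the fixed point 0).
343 − 19 = 324 transpositions; sign(π) = (−1)^324 = +1.

+1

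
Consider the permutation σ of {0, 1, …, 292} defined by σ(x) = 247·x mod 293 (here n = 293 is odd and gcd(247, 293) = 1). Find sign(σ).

Start at x=271: 271 → 133 → 35 → 148 → 224 → 244 → 203 → … (one orbit).
3 cycles of lengths [146, 146, 1].
3 cycles on 293: each ℓ→(−1)^(ℓ−1), product (−1)^290 = +1.
The Jacobi symbol (247|293) = +1 (Zolotarev) agrees.

+1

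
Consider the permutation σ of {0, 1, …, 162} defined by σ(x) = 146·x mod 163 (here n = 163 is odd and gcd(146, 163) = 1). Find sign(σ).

+1

Start at x=36: 36 → 40 → 135 → 150 → 58 → 155 → 136 → … (one orbit).
The orbit structure of x ↦ 146x mod 163: 7 orbits of sizes [27, 27, 27, 27, 27, 27, 1].
With 7 cycles on 163 points, sign = (−1)^{163−7} = +1.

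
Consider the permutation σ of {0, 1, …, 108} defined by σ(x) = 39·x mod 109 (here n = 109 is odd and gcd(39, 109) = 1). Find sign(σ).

Orbit of 28 under x↦39x: [28, 2, 78, 99, 46, 50, 97]… (length divides ord_109(39)).
The orbit structure of x ↦ 39x mod 109: 2 orbits of sizes [108, 1].
109 − 2 = 107 transpositions; sign(π) = (−1)^107 = -1.

-1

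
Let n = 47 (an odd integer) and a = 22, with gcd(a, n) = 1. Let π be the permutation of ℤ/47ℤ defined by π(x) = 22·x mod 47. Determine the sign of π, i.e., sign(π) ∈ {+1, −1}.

Start at x=39: 39 → 12 → 29 → 27 → 30 → 2 → 44 → … (one orbit).
Cycle lengths of π_22 on ℤ/47ℤ: [46, 1]; 2 cycles in total.
47 − 2 = 45 transpositions; sign(π) = (−1)^45 = -1.

-1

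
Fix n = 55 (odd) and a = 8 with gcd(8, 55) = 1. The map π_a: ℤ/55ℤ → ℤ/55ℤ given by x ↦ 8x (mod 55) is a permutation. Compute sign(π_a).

Orbit of 26 under x↦8x: [26, 43, 14, 2, 16, 18, 34]… (length divides ord_55(8)).
5 cycles of lengths [20, 20, 10, 4, 1].
sign(π) = (−1)^{n − #cycles} = (−1)^{55−5} = (−1)^50 = +1.

+1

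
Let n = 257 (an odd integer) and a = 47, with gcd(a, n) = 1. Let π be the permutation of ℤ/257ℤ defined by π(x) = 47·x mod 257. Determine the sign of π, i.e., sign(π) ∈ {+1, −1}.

Orbit of 156 under x↦47x: [156, 136, 224, 248, 91, 165, 45]… (length divides ord_257(47)).
π_47 has 2 disjoint cycles with lengths [256, 1] on {0,…,256}.
n − c = 257 − 2 = 255; sign = (−1)^255 = -1.

-1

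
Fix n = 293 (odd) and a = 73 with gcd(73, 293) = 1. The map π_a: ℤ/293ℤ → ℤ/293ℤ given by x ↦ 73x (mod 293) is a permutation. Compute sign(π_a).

Start at x=210: 210 → 94 → 123 → 189 → 26 → 140 → 258 → … (one orbit).
Cycle lengths of π_73 on ℤ/293ℤ: [73, 73, 73, 73, 1]; 5 cycles in total.
5 cycles on 293: each ℓ→(−1)^(ℓ−1), product (−1)^288 = +1.

+1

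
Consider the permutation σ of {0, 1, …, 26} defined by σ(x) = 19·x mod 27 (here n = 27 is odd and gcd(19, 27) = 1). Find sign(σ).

Orbit of 10 under x↦19x: [10, 1, 19]… (length divides ord_27(19)).
Cycle lengths of π_19 on ℤ/27ℤ: [3, 3, 3, 3, 3, 3, 1, 1, 1, 1, 1, 1, 1, 1, 1]; 15 cycles in total.
27 − 15 = 12 transpositions; sign(π) = (−1)^12 = +1.
Check: (19/27) = +1 by Zolotarev.

+1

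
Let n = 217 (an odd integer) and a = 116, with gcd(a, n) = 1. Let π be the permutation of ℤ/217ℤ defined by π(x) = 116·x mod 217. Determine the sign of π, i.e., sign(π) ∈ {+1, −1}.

-1

Orbit of 92 under x↦116x: [92, 39, 184, 78, 151, 156, 85]… (length divides ord_217(116)).
Cycle type of π: 30×6 + 10×3 + 3×2 + 1; total 12 cycles.
sign(π) = (−1)^{n − #cycles} = (−1)^{217−12} = (−1)^205 = -1.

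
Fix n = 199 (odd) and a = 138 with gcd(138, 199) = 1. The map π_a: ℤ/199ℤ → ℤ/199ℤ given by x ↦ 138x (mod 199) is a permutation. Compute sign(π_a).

-1

Trace 181: π^k(181) = [181, 103, 85, 188, 74, 63, 137] for k=0..6.
10 cycles of lengths [22, 22, 22, 22, 22, 22, 22, 22, 22, 1].
sign(π) = (−1)^{n − #cycles} = (−1)^{199−10} = (−1)^189 = -1.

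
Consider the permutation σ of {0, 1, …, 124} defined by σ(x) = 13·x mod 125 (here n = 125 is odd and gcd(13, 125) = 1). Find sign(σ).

-1

Start at x=23: 23 → 49 → 12 → 31 → 28 → 114 → 107 → … (one orbit).
The orbit structure of x ↦ 13x mod 125: 4 orbits of sizes [100, 20, 4, 1].
n − c = 125 − 4 = 121; sign = (−1)^121 = -1.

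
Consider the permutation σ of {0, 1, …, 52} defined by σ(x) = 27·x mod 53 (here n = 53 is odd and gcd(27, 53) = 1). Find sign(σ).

Start at x=23: 23 → 38 → 19 → 36 → 18 → 9 → 31 → … (one orbit).
π_27 has 2 disjoint cycles with lengths [52, 1] on {0,…,52}.
n − c = 53 − 2 = 51; sign = (−1)^51 = -1.
Zolotarev: (27|53) = -1, matching the cycle-count sign.

-1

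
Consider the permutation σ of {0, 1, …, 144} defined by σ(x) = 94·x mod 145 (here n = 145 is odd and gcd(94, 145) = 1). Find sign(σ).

+1

Start at x=49: 49 → 111 → 139 → 16 → 54 → 1 → 94 → … (one orbit).
The orbit structure of x ↦ 94x mod 145: 15 orbits of sizes [14, 14, 14, 14, 14, 14, 14, 14, 7, 7, 7, 7, 2, 2, 1].
145 − 15 = 130 transpositions; sign(π) = (−1)^130 = +1.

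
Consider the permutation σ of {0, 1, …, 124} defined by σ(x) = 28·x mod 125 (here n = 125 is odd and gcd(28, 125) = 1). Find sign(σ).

-1

Trace 86: π^k(86) = [86, 33, 49, 122, 41, 23, 19] for k=0..6.
Cycle lengths of π_28 on ℤ/125ℤ: [100, 20, 4, 1]; 4 cycles in total.
Σ(ℓ_i−1) = 125−4 = 121; sign = (−1)^121 = -1.
The Jacobi symbol (28|125) = -1 (Zolotarev) agrees.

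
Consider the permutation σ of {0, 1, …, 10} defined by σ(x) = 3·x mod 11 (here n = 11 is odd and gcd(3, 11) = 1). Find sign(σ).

+1

Trace 4: π^k(4) = [4, 1, 3, 9, 5] for k=0..4.
The orbit structure of x ↦ 3x mod 11: 3 orbits of sizes [5, 5, 1].
Σ(ℓ_i−1) = 11−3 = 8; sign = (−1)^8 = +1.
(3|11)_J = +1 (Zolotarev's lemma cross-check).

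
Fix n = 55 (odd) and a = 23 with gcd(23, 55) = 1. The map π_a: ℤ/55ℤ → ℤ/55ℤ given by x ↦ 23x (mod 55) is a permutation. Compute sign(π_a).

Start at x=34: 34 → 12 → 1 → 23 → 34 (one orbit).
Cycle type of π: 4×11 + 1×11; total 22 cycles.
sign(π) = (−1)^{n − #cycles} = (−1)^{55−22} = (−1)^33 = -1.
The Jacobi symbol (23|55) = -1 (Zolotarev) agrees.

-1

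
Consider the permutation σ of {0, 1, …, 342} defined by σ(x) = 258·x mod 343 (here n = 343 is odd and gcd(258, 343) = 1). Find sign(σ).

-1

Orbit of 13 under x↦258x: [13, 267, 286, 43, 118, 260, 195]… (length divides ord_343(258)).
10 cycles of lengths [98, 98, 98, 14, 14, 14, 2, 2, 2, 1].
10 cycles on 343: each ℓ→(−1)^(ℓ−1), product (−1)^333 = -1.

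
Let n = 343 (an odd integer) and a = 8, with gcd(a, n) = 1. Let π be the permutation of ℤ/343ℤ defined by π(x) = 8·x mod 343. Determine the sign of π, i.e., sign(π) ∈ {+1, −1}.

Start at x=127: 127 → 330 → 239 → 197 → 204 → 260 → 22 → … (one orbit).
Cycle type of π: 49×6 + 7×6 + 1×7; total 19 cycles.
Σ(ℓ_i−1) = 343−19 = 324; sign = (−1)^324 = +1.

+1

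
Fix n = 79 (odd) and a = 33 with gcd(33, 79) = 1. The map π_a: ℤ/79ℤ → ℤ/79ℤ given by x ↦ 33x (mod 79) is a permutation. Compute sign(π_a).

Trace 27: π^k(27) = [27, 22, 15, 21, 61, 38, 69] for k=0..6.
The orbit structure of x ↦ 33x mod 79: 4 orbits of sizes [26, 26, 26, 1].
Σ(ℓ_i−1) = 79−4 = 75; sign = (−1)^75 = -1.
Zolotarev: (33|79) = -1, matching the cycle-count sign.

-1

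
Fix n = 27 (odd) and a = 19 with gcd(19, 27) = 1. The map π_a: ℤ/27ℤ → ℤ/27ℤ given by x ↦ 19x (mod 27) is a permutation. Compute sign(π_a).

Start at x=10: 10 → 1 → 19 → 10 (one orbit).
Cycle lengths of π_19 on ℤ/27ℤ: [3, 3, 3, 3, 3, 3, 1, 1, 1, 1, 1, 1, 1, 1, 1]; 15 cycles in total.
27 − 15 = 12 transpositions; sign(π) = (−1)^12 = +1.

+1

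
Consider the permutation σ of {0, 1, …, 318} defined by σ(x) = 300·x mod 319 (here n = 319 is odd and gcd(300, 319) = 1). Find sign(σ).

Trace 91: π^k(91) = [91, 185, 313, 114, 67, 3, 262] for k=0..6.
6 cycles of lengths [140, 140, 28, 5, 5, 1].
Σ(ℓ_i−1) = 319−6 = 313; sign = (−1)^313 = -1.
(300|319)_J = -1 (Zolotarev's lemma cross-check).

-1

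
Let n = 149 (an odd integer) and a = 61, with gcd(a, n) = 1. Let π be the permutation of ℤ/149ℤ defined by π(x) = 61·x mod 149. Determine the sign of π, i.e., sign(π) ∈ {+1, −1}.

+1

Orbit of 22 under x↦61x: [22, 1, 61, 145, 54, 16, 82]… (length divides ord_149(61)).
π_61 has 3 disjoint cycles with lengths [74, 74, 1] on {0,…,148}.
3 cycles on 149: each ℓ→(−1)^(ℓ−1), product (−1)^146 = +1.
Via Zolotarev, sign(π_{61}) = (61|149) = +1.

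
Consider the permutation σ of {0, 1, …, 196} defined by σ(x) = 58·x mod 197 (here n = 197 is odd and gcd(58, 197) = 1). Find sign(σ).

Orbit of 88 under x↦58x: [88, 179, 138, 124, 100, 87, 121]… (length divides ord_197(58)).
Decompose π into cycles: lengths [196, 1] (2 cycles, including the fixed point 0).
n − c = 197 − 2 = 195; sign = (−1)^195 = -1.

-1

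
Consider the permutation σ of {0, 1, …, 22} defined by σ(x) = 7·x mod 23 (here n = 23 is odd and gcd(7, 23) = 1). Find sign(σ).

-1

Orbit of 16 under x↦7x: [16, 20, 2, 14, 6, 19, 18]… (length divides ord_23(7)).
Cycle lengths of π_7 on ℤ/23ℤ: [22, 1]; 2 cycles in total.
With 2 cycles on 23 points, sign = (−1)^{23−2} = -1.
(7|23)_J = -1 (Zolotarev's lemma cross-check).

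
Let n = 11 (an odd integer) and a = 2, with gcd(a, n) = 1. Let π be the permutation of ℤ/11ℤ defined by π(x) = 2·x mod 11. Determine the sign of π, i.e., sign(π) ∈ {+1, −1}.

-1

Trace 9: π^k(9) = [9, 7, 3, 6, 1, 2, 4] for k=0..6.
Decompose π into cycles: lengths [10, 1] (2 cycles, including the fixed point 0).
n − c = 11 − 2 = 9; sign = (−1)^9 = -1.
Via Zolotarev, sign(π_{2}) = (2|11) = -1.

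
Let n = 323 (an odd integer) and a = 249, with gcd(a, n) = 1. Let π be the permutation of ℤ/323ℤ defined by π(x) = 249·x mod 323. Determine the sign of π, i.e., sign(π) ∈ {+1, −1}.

Orbit of 284 under x↦249x: [284, 302, 262, 315, 269, 120, 164]… (length divides ord_323(249)).
Cycle type of π: 144×2 + 18 + 16 + 1; total 5 cycles.
323 − 5 = 318 transpositions; sign(π) = (−1)^318 = +1.
(249|323)_J = +1 (Zolotarev's lemma cross-check).

+1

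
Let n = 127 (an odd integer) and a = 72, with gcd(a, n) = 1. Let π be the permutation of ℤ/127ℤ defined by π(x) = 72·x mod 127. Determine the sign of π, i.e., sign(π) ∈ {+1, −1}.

Start at x=104: 104 → 122 → 21 → 115 → 25 → 22 → 60 → … (one orbit).
The orbit structure of x ↦ 72x mod 127: 3 orbits of sizes [63, 63, 1].
sign(π) = (−1)^{n − #cycles} = (−1)^{127−3} = (−1)^124 = +1.
(72|127)_J = +1 (Zolotarev's lemma cross-check).

+1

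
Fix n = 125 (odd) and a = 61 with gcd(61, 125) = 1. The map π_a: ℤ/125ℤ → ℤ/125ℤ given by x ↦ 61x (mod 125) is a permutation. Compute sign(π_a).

Start at x=21: 21 → 31 → 16 → 101 → 36 → 71 → 81 → … (one orbit).
The orbit structure of x ↦ 61x mod 125: 13 orbits of sizes [25, 25, 25, 25, 5, 5, 5, 5, 1, 1, 1, 1, 1].
Σ(ℓ_i−1) = 125−13 = 112; sign = (−1)^112 = +1.
The Jacobi symbol (61|125) = +1 (Zolotarev) agrees.

+1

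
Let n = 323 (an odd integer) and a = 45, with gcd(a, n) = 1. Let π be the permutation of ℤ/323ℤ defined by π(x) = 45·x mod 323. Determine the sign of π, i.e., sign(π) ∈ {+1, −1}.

-1

Start at x=197: 197 → 144 → 20 → 254 → 125 → 134 → 216 → … (one orbit).
14 cycles of lengths [48, 48, 48, 48, 48, 48, 16, 3, 3, 3, 3, 3, 3, 1].
With 14 cycles on 323 points, sign = (−1)^{323−14} = -1.
(45|323)_J = -1 (Zolotarev's lemma cross-check).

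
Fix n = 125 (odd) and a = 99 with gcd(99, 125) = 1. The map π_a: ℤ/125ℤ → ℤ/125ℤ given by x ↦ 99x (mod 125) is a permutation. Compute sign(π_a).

Start at x=124: 124 → 26 → 74 → 76 → 24 → 1 → 99 → … (one orbit).
The orbit structure of x ↦ 99x mod 125: 23 orbits of sizes [10, 10, 10, 10, 10, 10, 10, 10, 10, 10, 2, 2, 2, 2, 2, 2, 2, 2, 2, 2, 2, 2, 1].
125 − 23 = 102 transpositions; sign(π) = (−1)^102 = +1.
Check: (99/125) = +1 by Zolotarev.

+1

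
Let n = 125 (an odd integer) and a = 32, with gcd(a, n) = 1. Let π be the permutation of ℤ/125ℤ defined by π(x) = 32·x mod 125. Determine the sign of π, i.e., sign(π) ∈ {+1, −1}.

-1

Orbit of 7 under x↦32x: [7, 99, 43, 1, 32, 24, 18]… (length divides ord_125(32)).
The orbit structure of x ↦ 32x mod 125: 12 orbits of sizes [20, 20, 20, 20, 20, 4, 4, 4, 4, 4, 4, 1].
125 − 12 = 113 transpositions; sign(π) = (−1)^113 = -1.
Check: (32/125) = -1 by Zolotarev.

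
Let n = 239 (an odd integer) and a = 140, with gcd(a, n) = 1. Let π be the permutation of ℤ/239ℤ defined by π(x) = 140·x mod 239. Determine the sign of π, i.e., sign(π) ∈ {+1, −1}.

-1

Orbit of 178 under x↦140x: [178, 64, 117, 128, 234, 17, 229]… (length divides ord_239(140)).
2 cycles of lengths [238, 1].
n − c = 239 − 2 = 237; sign = (−1)^237 = -1.
(140|239)_J = -1 (Zolotarev's lemma cross-check).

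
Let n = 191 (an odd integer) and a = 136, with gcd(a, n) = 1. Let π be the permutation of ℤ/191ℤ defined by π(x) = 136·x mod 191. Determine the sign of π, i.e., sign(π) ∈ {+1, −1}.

+1

Orbit of 107 under x↦136x: [107, 36, 121, 30, 69, 25, 153]… (length divides ord_191(136)).
The orbit structure of x ↦ 136x mod 191: 11 orbits of sizes [19, 19, 19, 19, 19, 19, 19, 19, 19, 19, 1].
Σ(ℓ_i−1) = 191−11 = 180; sign = (−1)^180 = +1.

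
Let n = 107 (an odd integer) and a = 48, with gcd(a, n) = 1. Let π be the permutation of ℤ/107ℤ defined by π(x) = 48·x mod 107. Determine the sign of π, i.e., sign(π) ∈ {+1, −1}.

Orbit of 11 under x↦48x: [11, 100, 92, 29, 1, 48, 57]… (length divides ord_107(48)).
Cycle lengths of π_48 on ℤ/107ℤ: [53, 53, 1]; 3 cycles in total.
107 − 3 = 104 transpositions; sign(π) = (−1)^104 = +1.

+1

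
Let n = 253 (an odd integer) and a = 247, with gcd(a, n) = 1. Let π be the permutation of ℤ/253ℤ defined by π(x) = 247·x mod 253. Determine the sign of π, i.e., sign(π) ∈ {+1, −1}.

Start at x=199: 199 → 71 → 80 → 26 → 97 → 177 → 203 → … (one orbit).
π_247 has 6 disjoint cycles with lengths [110, 110, 22, 5, 5, 1] on {0,…,252}.
With 6 cycles on 253 points, sign = (−1)^{253−6} = -1.

-1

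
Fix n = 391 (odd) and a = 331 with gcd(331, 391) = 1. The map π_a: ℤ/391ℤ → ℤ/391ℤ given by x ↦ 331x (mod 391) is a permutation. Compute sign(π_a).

Orbit of 121 under x↦331x: [121, 169, 26, 4, 151, 324, 110]… (length divides ord_391(331)).
The orbit structure of x ↦ 331x mod 391: 9 orbits of sizes [88, 88, 88, 88, 11, 11, 8, 8, 1].
Σ(ℓ_i−1) = 391−9 = 382; sign = (−1)^382 = +1.
Check: (331/391) = +1 by Zolotarev.

+1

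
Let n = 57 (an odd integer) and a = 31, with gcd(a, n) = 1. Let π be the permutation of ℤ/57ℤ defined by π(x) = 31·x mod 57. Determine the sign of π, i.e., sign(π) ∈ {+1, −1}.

-1

Start at x=46: 46 → 1 → 31 → 49 → 37 → 7 → 46 (one orbit).
12 cycles of lengths [6, 6, 6, 6, 6, 6, 6, 6, 6, 1, 1, 1].
n − c = 57 − 12 = 45; sign = (−1)^45 = -1.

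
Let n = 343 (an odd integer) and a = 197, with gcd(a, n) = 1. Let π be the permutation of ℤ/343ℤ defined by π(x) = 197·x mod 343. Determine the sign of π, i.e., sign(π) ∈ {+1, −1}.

+1

Trace 148: π^k(148) = [148, 1, 197, 50, 246, 99, 295] for k=0..6.
Cycle type of π: 7×42 + 1×49; total 91 cycles.
Σ(ℓ_i−1) = 343−91 = 252; sign = (−1)^252 = +1.
Via Zolotarev, sign(π_{197}) = (197|343) = +1.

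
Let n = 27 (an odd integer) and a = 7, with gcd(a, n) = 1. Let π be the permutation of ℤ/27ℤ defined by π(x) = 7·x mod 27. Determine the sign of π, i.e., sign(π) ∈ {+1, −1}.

+1

Start at x=7: 7 → 22 → 19 → 25 → 13 → 10 → 16 → … (one orbit).
Decompose π into cycles: lengths [9, 9, 3, 3, 1, 1, 1] (7 cycles, including the fixed point 0).
sign(π) = (−1)^{n − #cycles} = (−1)^{27−7} = (−1)^20 = +1.
Check: (7/27) = +1 by Zolotarev.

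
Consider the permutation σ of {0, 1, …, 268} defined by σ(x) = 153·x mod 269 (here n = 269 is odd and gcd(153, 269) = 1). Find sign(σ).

Trace 35: π^k(35) = [35, 244, 210, 119, 184, 176, 28] for k=0..6.
Cycle type of π: 268 + 1; total 2 cycles.
Σ(ℓ_i−1) = 269−2 = 267; sign = (−1)^267 = -1.
Check: (153/269) = -1 by Zolotarev.

-1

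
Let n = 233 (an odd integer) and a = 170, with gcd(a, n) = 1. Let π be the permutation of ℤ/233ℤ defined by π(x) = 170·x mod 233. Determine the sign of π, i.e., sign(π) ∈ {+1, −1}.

+1

Orbit of 51 under x↦170x: [51, 49, 175, 159, 2, 107, 16]… (length divides ord_233(170)).
5 cycles of lengths [58, 58, 58, 58, 1].
n − c = 233 − 5 = 228; sign = (−1)^228 = +1.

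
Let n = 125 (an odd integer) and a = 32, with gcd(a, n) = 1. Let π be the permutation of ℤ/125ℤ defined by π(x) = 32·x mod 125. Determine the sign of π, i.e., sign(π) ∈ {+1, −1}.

Trace 124: π^k(124) = [124, 93, 101, 107, 49, 68, 51] for k=0..6.
Cycle lengths of π_32 on ℤ/125ℤ: [20, 20, 20, 20, 20, 4, 4, 4, 4, 4, 4, 1]; 12 cycles in total.
n − c = 125 − 12 = 113; sign = (−1)^113 = -1.
Via Zolotarev, sign(π_{32}) = (32|125) = -1.

-1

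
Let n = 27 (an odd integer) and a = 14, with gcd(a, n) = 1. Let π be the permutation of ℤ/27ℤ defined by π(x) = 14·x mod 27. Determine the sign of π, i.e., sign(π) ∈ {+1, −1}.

Orbit of 7 under x↦14x: [7, 17, 22, 11, 19, 23, 25]… (length divides ord_27(14)).
π_14 has 4 disjoint cycles with lengths [18, 6, 2, 1] on {0,…,26}.
27 − 4 = 23 transpositions; sign(π) = (−1)^23 = -1.
Check: (14/27) = -1 by Zolotarev.

-1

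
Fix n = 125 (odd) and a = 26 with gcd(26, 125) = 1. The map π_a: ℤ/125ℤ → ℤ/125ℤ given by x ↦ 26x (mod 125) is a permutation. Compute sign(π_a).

+1

Orbit of 26 under x↦26x: [26, 51, 76, 101, 1]… (length divides ord_125(26)).
π_26 has 45 disjoint cycles with lengths [5, 5, 5, 5, 5, 5, 5, 5, 5, 5, 5, 5, 5, 5, 5, 5, 5, 5, 5, 5, 1, 1, 1, 1, 1, 1, 1, 1, 1, 1, 1, 1, 1, 1, 1, 1, 1, 1, 1, 1, 1, 1, 1, 1, 1] on {0,…,124}.
sign(π) = (−1)^{n − #cycles} = (−1)^{125−45} = (−1)^80 = +1.
The Jacobi symbol (26|125) = +1 (Zolotarev) agrees.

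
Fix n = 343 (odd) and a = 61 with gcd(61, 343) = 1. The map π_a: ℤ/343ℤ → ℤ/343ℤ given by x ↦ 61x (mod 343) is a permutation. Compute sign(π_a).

-1

Start at x=254: 254 → 59 → 169 → 19 → 130 → 41 → 100 → … (one orbit).
4 cycles of lengths [294, 42, 6, 1].
Σ(ℓ_i−1) = 343−4 = 339; sign = (−1)^339 = -1.
The Jacobi symbol (61|343) = -1 (Zolotarev) agrees.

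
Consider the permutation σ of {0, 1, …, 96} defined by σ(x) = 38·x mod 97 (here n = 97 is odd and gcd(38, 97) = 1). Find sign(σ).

-1

Orbit of 36 under x↦38x: [36, 10, 89, 84, 88, 46, 2]… (length divides ord_97(38)).
2 cycles of lengths [96, 1].
sign(π) = (−1)^{n − #cycles} = (−1)^{97−2} = (−1)^95 = -1.
Zolotarev: (38|97) = -1, matching the cycle-count sign.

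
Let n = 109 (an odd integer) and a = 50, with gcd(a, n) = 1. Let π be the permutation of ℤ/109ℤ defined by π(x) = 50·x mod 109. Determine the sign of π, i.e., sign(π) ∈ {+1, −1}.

Trace 74: π^k(74) = [74, 103, 27, 42, 29, 33, 15] for k=0..6.
2 cycles of lengths [108, 1].
109 − 2 = 107 transpositions; sign(π) = (−1)^107 = -1.

-1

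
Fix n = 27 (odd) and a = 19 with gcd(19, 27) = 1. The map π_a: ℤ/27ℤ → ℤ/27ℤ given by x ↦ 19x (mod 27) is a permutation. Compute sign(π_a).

Start at x=19: 19 → 10 → 1 → 19 (one orbit).
Cycle type of π: 3×6 + 1×9; total 15 cycles.
Σ(ℓ_i−1) = 27−15 = 12; sign = (−1)^12 = +1.
The Jacobi symbol (19|27) = +1 (Zolotarev) agrees.

+1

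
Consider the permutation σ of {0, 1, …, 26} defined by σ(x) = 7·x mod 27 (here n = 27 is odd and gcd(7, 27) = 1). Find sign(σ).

Orbit of 7 under x↦7x: [7, 22, 19, 25, 13, 10, 16]… (length divides ord_27(7)).
π_7 has 7 disjoint cycles with lengths [9, 9, 3, 3, 1, 1, 1] on {0,…,26}.
27 − 7 = 20 transpositions; sign(π) = (−1)^20 = +1.
Zolotarev: (7|27) = +1, matching the cycle-count sign.

+1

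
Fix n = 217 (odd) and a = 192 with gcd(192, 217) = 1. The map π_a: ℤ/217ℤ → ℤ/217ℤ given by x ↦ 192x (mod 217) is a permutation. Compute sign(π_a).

Trace 26: π^k(26) = [26, 1, 192, 191, 216, 25] for k=0..5.
π_192 has 37 disjoint cycles with lengths [6, 6, 6, 6, 6, 6, 6, 6, 6, 6, 6, 6, 6, 6, 6, 6, 6, 6, 6, 6, 6, 6, 6, 6, 6, 6, 6, 6, 6, 6, 6, 6, 6, 6, 6, 6, 1] on {0,…,216}.
sign(π) = (−1)^{n − #cycles} = (−1)^{217−37} = (−1)^180 = +1.
The Jacobi symbol (192|217) = +1 (Zolotarev) agrees.

+1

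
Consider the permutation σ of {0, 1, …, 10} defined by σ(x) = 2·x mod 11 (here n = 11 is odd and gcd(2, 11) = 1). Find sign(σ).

Orbit of 4 under x↦2x: [4, 8, 5, 10, 9, 7, 3]… (length divides ord_11(2)).
The orbit structure of x ↦ 2x mod 11: 2 orbits of sizes [10, 1].
n − c = 11 − 2 = 9; sign = (−1)^9 = -1.
The Jacobi symbol (2|11) = -1 (Zolotarev) agrees.

-1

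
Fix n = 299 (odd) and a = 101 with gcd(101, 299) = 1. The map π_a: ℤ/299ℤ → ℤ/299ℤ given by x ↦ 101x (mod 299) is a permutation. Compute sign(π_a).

+1

Trace 105: π^k(105) = [105, 140, 87, 116, 55, 173, 131] for k=0..6.
π_101 has 9 disjoint cycles with lengths [66, 66, 66, 66, 11, 11, 6, 6, 1] on {0,…,298}.
299 − 9 = 290 transpositions; sign(π) = (−1)^290 = +1.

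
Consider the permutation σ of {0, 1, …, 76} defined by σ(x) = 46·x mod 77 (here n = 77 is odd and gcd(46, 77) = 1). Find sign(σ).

Trace 25: π^k(25) = [25, 72, 1, 46, 37, 8, 60] for k=0..6.
6 cycles of lengths [30, 30, 10, 3, 3, 1].
n − c = 77 − 6 = 71; sign = (−1)^71 = -1.
(46|77)_J = -1 (Zolotarev's lemma cross-check).

-1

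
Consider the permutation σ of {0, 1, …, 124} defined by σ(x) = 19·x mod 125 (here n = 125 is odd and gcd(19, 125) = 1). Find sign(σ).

Trace 44: π^k(44) = [44, 86, 9, 46, 124, 106, 14] for k=0..6.
Cycle type of π: 50×2 + 10×2 + 2×2 + 1; total 7 cycles.
125 − 7 = 118 transpositions; sign(π) = (−1)^118 = +1.

+1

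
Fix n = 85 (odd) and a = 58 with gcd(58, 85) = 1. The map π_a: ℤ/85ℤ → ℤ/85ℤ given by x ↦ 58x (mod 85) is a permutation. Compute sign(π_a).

+1

Trace 9: π^k(9) = [9, 12, 16, 78, 19, 82, 81] for k=0..6.
Cycle type of π: 16×5 + 4 + 1; total 7 cycles.
With 7 cycles on 85 points, sign = (−1)^{85−7} = +1.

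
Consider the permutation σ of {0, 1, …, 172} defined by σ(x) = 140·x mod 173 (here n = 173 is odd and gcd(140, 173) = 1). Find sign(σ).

+1

Orbit of 118 under x↦140x: [118, 85, 136, 10, 16, 164, 124]… (length divides ord_173(140)).
π_140 has 5 disjoint cycles with lengths [43, 43, 43, 43, 1] on {0,…,172}.
Σ(ℓ_i−1) = 173−5 = 168; sign = (−1)^168 = +1.
Zolotarev: (140|173) = +1, matching the cycle-count sign.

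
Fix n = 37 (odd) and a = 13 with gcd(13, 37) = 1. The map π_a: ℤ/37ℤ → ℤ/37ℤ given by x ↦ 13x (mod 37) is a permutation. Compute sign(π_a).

Orbit of 17 under x↦13x: [17, 36, 24, 16, 23, 3, 2]… (length divides ord_37(13)).
Cycle lengths of π_13 on ℤ/37ℤ: [36, 1]; 2 cycles in total.
2 cycles on 37: each ℓ→(−1)^(ℓ−1), product (−1)^35 = -1.

-1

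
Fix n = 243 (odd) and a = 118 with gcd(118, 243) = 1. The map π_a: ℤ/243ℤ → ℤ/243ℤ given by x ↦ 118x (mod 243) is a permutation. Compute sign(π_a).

+1

Start at x=208: 208 → 1 → 118 → 73 → 109 → 226 → 181 → … (one orbit).
Cycle lengths of π_118 on ℤ/243ℤ: [27, 27, 27, 27, 27, 27, 9, 9, 9, 9, 9, 9, 3, 3, 3, 3, 3, 3, 1, 1, 1, 1, 1, 1, 1, 1, 1]; 27 cycles in total.
243 − 27 = 216 transpositions; sign(π) = (−1)^216 = +1.
Check: (118/243) = +1 by Zolotarev.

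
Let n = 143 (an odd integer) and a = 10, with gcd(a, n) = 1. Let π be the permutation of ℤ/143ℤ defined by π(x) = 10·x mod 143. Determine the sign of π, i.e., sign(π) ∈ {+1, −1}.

Trace 100: π^k(100) = [100, 142, 133, 43, 1, 10] for k=0..5.
π_10 has 28 disjoint cycles with lengths [6, 6, 6, 6, 6, 6, 6, 6, 6, 6, 6, 6, 6, 6, 6, 6, 6, 6, 6, 6, 6, 6, 2, 2, 2, 2, 2, 1] on {0,…,142}.
143 − 28 = 115 transpositions; sign(π) = (−1)^115 = -1.
Zolotarev: (10|143) = -1, matching the cycle-count sign.

-1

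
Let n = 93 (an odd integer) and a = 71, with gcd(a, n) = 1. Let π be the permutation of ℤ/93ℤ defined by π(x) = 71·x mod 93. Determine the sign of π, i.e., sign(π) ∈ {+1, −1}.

Trace 14: π^k(14) = [14, 64, 80, 7, 32, 40, 50] for k=0..6.
6 cycles of lengths [30, 30, 15, 15, 2, 1].
6 cycles on 93: each ℓ→(−1)^(ℓ−1), product (−1)^87 = -1.
Via Zolotarev, sign(π_{71}) = (71|93) = -1.

-1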